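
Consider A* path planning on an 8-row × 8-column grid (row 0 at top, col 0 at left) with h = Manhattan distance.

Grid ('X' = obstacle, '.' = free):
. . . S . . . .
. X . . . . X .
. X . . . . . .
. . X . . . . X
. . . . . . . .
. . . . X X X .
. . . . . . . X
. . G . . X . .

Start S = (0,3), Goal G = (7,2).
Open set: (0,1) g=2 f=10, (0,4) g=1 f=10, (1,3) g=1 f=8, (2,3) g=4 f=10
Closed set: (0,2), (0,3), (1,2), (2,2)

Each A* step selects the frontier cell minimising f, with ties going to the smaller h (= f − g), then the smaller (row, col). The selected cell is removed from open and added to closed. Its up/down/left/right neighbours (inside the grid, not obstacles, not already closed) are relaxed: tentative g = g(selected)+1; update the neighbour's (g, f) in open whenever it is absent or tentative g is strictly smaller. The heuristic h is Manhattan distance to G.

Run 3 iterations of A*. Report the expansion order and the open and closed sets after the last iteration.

step 1: expand (1,3) (f=8, h=7) → closed; open now [(0,1) g=2 f=10, (0,4) g=1 f=10, (1,4) g=2 f=10, (2,3) g=2 f=8]
step 2: expand (2,3) (f=8, h=6) → closed; open now [(0,1) g=2 f=10, (0,4) g=1 f=10, (1,4) g=2 f=10, (2,4) g=3 f=10, (3,3) g=3 f=8]
step 3: expand (3,3) (f=8, h=5) → closed; open now [(0,1) g=2 f=10, (0,4) g=1 f=10, (1,4) g=2 f=10, (2,4) g=3 f=10, (3,4) g=4 f=10, (4,3) g=4 f=8]

order=[(1,3) → (2,3) → (3,3)]; open=[(0,1) g=2 f=10, (0,4) g=1 f=10, (1,4) g=2 f=10, (2,4) g=3 f=10, (3,4) g=4 f=10, (4,3) g=4 f=8]; closed=[(0,2), (0,3), (1,2), (1,3), (2,2), (2,3), (3,3)]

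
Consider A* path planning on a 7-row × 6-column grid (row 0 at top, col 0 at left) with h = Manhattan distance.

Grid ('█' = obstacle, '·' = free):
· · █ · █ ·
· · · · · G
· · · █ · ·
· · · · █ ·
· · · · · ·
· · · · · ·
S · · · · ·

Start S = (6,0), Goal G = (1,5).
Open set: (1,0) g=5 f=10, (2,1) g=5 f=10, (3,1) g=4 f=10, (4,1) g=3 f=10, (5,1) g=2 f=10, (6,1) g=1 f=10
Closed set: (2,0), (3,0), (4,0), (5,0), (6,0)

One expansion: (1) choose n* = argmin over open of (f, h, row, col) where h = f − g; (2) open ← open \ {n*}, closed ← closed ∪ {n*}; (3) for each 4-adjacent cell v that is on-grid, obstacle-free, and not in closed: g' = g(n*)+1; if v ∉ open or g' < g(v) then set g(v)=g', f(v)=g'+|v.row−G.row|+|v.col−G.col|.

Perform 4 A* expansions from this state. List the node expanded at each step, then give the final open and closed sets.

step 1: expand (1,0) (f=10, h=5) → closed; open now [(0,0) g=6 f=12, (1,1) g=6 f=10, (2,1) g=5 f=10, (3,1) g=4 f=10, (4,1) g=3 f=10, (5,1) g=2 f=10, (6,1) g=1 f=10]
step 2: expand (1,1) (f=10, h=4) → closed; open now [(0,0) g=6 f=12, (0,1) g=7 f=12, (1,2) g=7 f=10, (2,1) g=5 f=10, (3,1) g=4 f=10, (4,1) g=3 f=10, (5,1) g=2 f=10, (6,1) g=1 f=10]
step 3: expand (1,2) (f=10, h=3) → closed; open now [(0,0) g=6 f=12, (0,1) g=7 f=12, (1,3) g=8 f=10, (2,1) g=5 f=10, (2,2) g=8 f=12, (3,1) g=4 f=10, (4,1) g=3 f=10, (5,1) g=2 f=10, (6,1) g=1 f=10]
step 4: expand (1,3) (f=10, h=2) → closed; open now [(0,0) g=6 f=12, (0,1) g=7 f=12, (0,3) g=9 f=12, (1,4) g=9 f=10, (2,1) g=5 f=10, (2,2) g=8 f=12, (3,1) g=4 f=10, (4,1) g=3 f=10, (5,1) g=2 f=10, (6,1) g=1 f=10]

order=[(1,0) → (1,1) → (1,2) → (1,3)]; open=[(0,0) g=6 f=12, (0,1) g=7 f=12, (0,3) g=9 f=12, (1,4) g=9 f=10, (2,1) g=5 f=10, (2,2) g=8 f=12, (3,1) g=4 f=10, (4,1) g=3 f=10, (5,1) g=2 f=10, (6,1) g=1 f=10]; closed=[(1,0), (1,1), (1,2), (1,3), (2,0), (3,0), (4,0), (5,0), (6,0)]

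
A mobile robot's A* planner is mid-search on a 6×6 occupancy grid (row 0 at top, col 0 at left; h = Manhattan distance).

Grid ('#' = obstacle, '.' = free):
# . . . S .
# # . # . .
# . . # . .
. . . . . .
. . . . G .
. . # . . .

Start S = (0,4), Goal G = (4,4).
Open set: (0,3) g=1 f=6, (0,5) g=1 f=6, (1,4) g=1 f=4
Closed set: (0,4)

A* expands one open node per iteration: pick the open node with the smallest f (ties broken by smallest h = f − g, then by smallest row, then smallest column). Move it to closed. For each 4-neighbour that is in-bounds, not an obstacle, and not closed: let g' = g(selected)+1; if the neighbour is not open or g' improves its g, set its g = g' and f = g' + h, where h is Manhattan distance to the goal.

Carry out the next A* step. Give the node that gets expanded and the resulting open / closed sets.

step 1: expand (1,4) (f=4, h=3) → closed; open now [(0,3) g=1 f=6, (0,5) g=1 f=6, (1,5) g=2 f=6, (2,4) g=2 f=4]

expanded=(1,4); open=[(0,3) g=1 f=6, (0,5) g=1 f=6, (1,5) g=2 f=6, (2,4) g=2 f=4]; closed=[(0,4), (1,4)]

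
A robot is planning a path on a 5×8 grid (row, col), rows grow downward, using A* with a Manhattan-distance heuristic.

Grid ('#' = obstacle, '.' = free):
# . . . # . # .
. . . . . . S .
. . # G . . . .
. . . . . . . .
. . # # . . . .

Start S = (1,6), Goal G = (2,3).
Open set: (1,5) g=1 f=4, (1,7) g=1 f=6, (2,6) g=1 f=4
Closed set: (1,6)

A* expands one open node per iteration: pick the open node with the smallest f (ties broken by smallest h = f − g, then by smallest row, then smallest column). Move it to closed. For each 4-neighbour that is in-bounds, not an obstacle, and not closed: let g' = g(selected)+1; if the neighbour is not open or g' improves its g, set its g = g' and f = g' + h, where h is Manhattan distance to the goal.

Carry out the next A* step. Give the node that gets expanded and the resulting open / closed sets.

step 1: expand (1,5) (f=4, h=3) → closed; open now [(0,5) g=2 f=6, (1,4) g=2 f=4, (1,7) g=1 f=6, (2,5) g=2 f=4, (2,6) g=1 f=4]

expanded=(1,5); open=[(0,5) g=2 f=6, (1,4) g=2 f=4, (1,7) g=1 f=6, (2,5) g=2 f=4, (2,6) g=1 f=4]; closed=[(1,5), (1,6)]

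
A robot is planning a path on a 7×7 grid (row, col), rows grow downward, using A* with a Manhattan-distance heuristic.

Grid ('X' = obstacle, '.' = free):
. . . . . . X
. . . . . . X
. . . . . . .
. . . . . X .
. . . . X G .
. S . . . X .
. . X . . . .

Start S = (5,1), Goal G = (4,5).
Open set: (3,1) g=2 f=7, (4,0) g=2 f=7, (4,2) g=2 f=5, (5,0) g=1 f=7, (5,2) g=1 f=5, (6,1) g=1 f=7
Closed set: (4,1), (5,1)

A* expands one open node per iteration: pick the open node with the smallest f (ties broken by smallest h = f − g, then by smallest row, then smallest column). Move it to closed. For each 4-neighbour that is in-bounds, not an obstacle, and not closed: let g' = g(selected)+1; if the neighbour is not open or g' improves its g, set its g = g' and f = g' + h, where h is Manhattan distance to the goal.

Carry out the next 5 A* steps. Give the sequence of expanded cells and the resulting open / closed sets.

step 1: expand (4,2) (f=5, h=3) → closed; open now [(3,1) g=2 f=7, (3,2) g=3 f=7, (4,0) g=2 f=7, (4,3) g=3 f=5, (5,0) g=1 f=7, (5,2) g=1 f=5, (6,1) g=1 f=7]
step 2: expand (4,3) (f=5, h=2) → closed; open now [(3,1) g=2 f=7, (3,2) g=3 f=7, (3,3) g=4 f=7, (4,0) g=2 f=7, (5,0) g=1 f=7, (5,2) g=1 f=5, (5,3) g=4 f=7, (6,1) g=1 f=7]
step 3: expand (5,2) (f=5, h=4) → closed; open now [(3,1) g=2 f=7, (3,2) g=3 f=7, (3,3) g=4 f=7, (4,0) g=2 f=7, (5,0) g=1 f=7, (5,3) g=2 f=5, (6,1) g=1 f=7]
step 4: expand (5,3) (f=5, h=3) → closed; open now [(3,1) g=2 f=7, (3,2) g=3 f=7, (3,3) g=4 f=7, (4,0) g=2 f=7, (5,0) g=1 f=7, (5,4) g=3 f=5, (6,1) g=1 f=7, (6,3) g=3 f=7]
step 5: expand (5,4) (f=5, h=2) → closed; open now [(3,1) g=2 f=7, (3,2) g=3 f=7, (3,3) g=4 f=7, (4,0) g=2 f=7, (5,0) g=1 f=7, (6,1) g=1 f=7, (6,3) g=3 f=7, (6,4) g=4 f=7]

order=[(4,2) → (4,3) → (5,2) → (5,3) → (5,4)]; open=[(3,1) g=2 f=7, (3,2) g=3 f=7, (3,3) g=4 f=7, (4,0) g=2 f=7, (5,0) g=1 f=7, (6,1) g=1 f=7, (6,3) g=3 f=7, (6,4) g=4 f=7]; closed=[(4,1), (4,2), (4,3), (5,1), (5,2), (5,3), (5,4)]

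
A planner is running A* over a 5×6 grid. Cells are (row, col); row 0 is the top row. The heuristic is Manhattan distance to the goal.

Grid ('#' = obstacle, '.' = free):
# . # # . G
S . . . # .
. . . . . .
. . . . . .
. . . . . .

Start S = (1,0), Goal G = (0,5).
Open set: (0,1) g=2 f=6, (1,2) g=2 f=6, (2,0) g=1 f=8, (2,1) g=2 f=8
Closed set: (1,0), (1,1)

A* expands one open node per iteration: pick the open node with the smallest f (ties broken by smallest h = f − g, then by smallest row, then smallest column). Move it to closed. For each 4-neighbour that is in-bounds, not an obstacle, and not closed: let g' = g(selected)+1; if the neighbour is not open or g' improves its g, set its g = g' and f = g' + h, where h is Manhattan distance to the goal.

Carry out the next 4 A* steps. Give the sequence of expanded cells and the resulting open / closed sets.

order=[(0,1) → (1,2) → (1,3) → (2,3)]; open=[(2,0) g=1 f=8, (2,1) g=2 f=8, (2,2) g=3 f=8, (2,4) g=5 f=8, (3,3) g=5 f=10]; closed=[(0,1), (1,0), (1,1), (1,2), (1,3), (2,3)]

step 1: expand (0,1) (f=6, h=4) → closed; open now [(1,2) g=2 f=6, (2,0) g=1 f=8, (2,1) g=2 f=8]
step 2: expand (1,2) (f=6, h=4) → closed; open now [(1,3) g=3 f=6, (2,0) g=1 f=8, (2,1) g=2 f=8, (2,2) g=3 f=8]
step 3: expand (1,3) (f=6, h=3) → closed; open now [(2,0) g=1 f=8, (2,1) g=2 f=8, (2,2) g=3 f=8, (2,3) g=4 f=8]
step 4: expand (2,3) (f=8, h=4) → closed; open now [(2,0) g=1 f=8, (2,1) g=2 f=8, (2,2) g=3 f=8, (2,4) g=5 f=8, (3,3) g=5 f=10]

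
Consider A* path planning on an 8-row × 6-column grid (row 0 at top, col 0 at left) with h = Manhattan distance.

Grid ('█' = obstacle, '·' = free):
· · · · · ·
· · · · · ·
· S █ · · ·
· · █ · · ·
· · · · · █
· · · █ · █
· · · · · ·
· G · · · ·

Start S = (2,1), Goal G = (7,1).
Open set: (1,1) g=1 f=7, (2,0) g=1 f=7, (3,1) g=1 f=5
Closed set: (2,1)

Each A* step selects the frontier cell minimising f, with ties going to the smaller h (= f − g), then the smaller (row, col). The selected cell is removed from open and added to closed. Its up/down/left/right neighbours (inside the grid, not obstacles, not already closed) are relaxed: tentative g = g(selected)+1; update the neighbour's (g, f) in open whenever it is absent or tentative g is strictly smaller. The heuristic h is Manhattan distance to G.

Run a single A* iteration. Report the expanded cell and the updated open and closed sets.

step 1: expand (3,1) (f=5, h=4) → closed; open now [(1,1) g=1 f=7, (2,0) g=1 f=7, (3,0) g=2 f=7, (4,1) g=2 f=5]

expanded=(3,1); open=[(1,1) g=1 f=7, (2,0) g=1 f=7, (3,0) g=2 f=7, (4,1) g=2 f=5]; closed=[(2,1), (3,1)]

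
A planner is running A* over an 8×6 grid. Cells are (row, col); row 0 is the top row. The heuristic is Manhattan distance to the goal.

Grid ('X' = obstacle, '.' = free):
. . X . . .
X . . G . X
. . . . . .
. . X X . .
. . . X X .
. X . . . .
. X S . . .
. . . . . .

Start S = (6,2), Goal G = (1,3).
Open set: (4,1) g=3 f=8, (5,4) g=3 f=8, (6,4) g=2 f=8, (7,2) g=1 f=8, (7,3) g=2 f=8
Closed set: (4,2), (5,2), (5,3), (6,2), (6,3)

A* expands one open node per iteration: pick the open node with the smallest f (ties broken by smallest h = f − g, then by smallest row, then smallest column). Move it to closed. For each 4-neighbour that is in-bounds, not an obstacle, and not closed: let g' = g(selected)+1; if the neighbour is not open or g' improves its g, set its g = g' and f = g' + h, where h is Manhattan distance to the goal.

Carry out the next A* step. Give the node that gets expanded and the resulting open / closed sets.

step 1: expand (4,1) (f=8, h=5) → closed; open now [(3,1) g=4 f=8, (4,0) g=4 f=10, (5,4) g=3 f=8, (6,4) g=2 f=8, (7,2) g=1 f=8, (7,3) g=2 f=8]

expanded=(4,1); open=[(3,1) g=4 f=8, (4,0) g=4 f=10, (5,4) g=3 f=8, (6,4) g=2 f=8, (7,2) g=1 f=8, (7,3) g=2 f=8]; closed=[(4,1), (4,2), (5,2), (5,3), (6,2), (6,3)]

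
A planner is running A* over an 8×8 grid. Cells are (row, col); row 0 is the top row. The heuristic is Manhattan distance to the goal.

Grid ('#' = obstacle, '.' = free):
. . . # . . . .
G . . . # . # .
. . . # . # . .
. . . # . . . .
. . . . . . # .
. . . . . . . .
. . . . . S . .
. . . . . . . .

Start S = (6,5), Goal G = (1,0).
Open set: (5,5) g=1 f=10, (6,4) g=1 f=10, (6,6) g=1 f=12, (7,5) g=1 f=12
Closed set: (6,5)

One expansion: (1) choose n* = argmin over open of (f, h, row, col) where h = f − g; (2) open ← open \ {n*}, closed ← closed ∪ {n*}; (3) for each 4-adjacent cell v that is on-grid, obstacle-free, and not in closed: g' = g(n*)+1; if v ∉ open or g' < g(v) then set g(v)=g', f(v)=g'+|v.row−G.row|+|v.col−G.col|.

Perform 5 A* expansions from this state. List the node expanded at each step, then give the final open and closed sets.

step 1: expand (5,5) (f=10, h=9) → closed; open now [(4,5) g=2 f=10, (5,4) g=2 f=10, (5,6) g=2 f=12, (6,4) g=1 f=10, (6,6) g=1 f=12, (7,5) g=1 f=12]
step 2: expand (4,5) (f=10, h=8) → closed; open now [(3,5) g=3 f=10, (4,4) g=3 f=10, (5,4) g=2 f=10, (5,6) g=2 f=12, (6,4) g=1 f=10, (6,6) g=1 f=12, (7,5) g=1 f=12]
step 3: expand (3,5) (f=10, h=7) → closed; open now [(3,4) g=4 f=10, (3,6) g=4 f=12, (4,4) g=3 f=10, (5,4) g=2 f=10, (5,6) g=2 f=12, (6,4) g=1 f=10, (6,6) g=1 f=12, (7,5) g=1 f=12]
step 4: expand (3,4) (f=10, h=6) → closed; open now [(2,4) g=5 f=10, (3,6) g=4 f=12, (4,4) g=3 f=10, (5,4) g=2 f=10, (5,6) g=2 f=12, (6,4) g=1 f=10, (6,6) g=1 f=12, (7,5) g=1 f=12]
step 5: expand (2,4) (f=10, h=5) → closed; open now [(3,6) g=4 f=12, (4,4) g=3 f=10, (5,4) g=2 f=10, (5,6) g=2 f=12, (6,4) g=1 f=10, (6,6) g=1 f=12, (7,5) g=1 f=12]

order=[(5,5) → (4,5) → (3,5) → (3,4) → (2,4)]; open=[(3,6) g=4 f=12, (4,4) g=3 f=10, (5,4) g=2 f=10, (5,6) g=2 f=12, (6,4) g=1 f=10, (6,6) g=1 f=12, (7,5) g=1 f=12]; closed=[(2,4), (3,4), (3,5), (4,5), (5,5), (6,5)]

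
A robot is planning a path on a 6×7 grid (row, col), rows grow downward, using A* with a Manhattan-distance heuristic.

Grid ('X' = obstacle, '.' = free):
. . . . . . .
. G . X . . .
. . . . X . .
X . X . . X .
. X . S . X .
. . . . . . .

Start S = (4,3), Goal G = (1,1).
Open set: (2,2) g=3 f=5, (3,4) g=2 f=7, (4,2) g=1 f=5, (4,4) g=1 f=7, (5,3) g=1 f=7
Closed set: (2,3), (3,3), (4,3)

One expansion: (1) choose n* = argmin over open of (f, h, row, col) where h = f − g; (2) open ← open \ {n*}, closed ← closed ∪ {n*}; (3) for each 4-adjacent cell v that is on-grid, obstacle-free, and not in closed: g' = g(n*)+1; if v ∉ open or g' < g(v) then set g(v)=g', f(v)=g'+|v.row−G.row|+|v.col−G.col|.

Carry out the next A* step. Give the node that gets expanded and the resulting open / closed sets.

step 1: expand (2,2) (f=5, h=2) → closed; open now [(1,2) g=4 f=5, (2,1) g=4 f=5, (3,4) g=2 f=7, (4,2) g=1 f=5, (4,4) g=1 f=7, (5,3) g=1 f=7]

expanded=(2,2); open=[(1,2) g=4 f=5, (2,1) g=4 f=5, (3,4) g=2 f=7, (4,2) g=1 f=5, (4,4) g=1 f=7, (5,3) g=1 f=7]; closed=[(2,2), (2,3), (3,3), (4,3)]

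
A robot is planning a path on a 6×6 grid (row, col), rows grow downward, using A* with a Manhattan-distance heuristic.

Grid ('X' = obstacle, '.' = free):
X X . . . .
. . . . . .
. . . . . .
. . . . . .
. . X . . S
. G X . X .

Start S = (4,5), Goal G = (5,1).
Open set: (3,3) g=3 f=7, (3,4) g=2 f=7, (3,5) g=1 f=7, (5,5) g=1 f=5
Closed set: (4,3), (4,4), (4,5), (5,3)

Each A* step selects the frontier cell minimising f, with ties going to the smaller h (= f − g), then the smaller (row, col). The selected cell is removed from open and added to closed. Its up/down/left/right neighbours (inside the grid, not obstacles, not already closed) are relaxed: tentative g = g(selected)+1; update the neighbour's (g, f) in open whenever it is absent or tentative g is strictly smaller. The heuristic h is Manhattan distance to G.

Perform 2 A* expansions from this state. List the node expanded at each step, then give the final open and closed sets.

order=[(5,5) → (3,3)]; open=[(2,3) g=4 f=9, (3,2) g=4 f=7, (3,4) g=2 f=7, (3,5) g=1 f=7]; closed=[(3,3), (4,3), (4,4), (4,5), (5,3), (5,5)]

step 1: expand (5,5) (f=5, h=4) → closed; open now [(3,3) g=3 f=7, (3,4) g=2 f=7, (3,5) g=1 f=7]
step 2: expand (3,3) (f=7, h=4) → closed; open now [(2,3) g=4 f=9, (3,2) g=4 f=7, (3,4) g=2 f=7, (3,5) g=1 f=7]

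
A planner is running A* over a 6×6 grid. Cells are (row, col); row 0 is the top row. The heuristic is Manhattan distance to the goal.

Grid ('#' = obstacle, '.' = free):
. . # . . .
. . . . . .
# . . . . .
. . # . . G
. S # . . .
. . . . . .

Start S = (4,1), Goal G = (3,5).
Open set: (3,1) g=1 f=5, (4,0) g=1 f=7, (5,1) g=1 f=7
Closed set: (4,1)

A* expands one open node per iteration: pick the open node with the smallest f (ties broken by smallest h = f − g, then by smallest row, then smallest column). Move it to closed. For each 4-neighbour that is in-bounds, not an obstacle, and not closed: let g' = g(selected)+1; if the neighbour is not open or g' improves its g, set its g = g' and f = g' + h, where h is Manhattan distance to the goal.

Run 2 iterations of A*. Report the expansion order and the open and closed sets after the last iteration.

order=[(3,1) → (2,1)]; open=[(1,1) g=3 f=9, (2,2) g=3 f=7, (3,0) g=2 f=7, (4,0) g=1 f=7, (5,1) g=1 f=7]; closed=[(2,1), (3,1), (4,1)]

step 1: expand (3,1) (f=5, h=4) → closed; open now [(2,1) g=2 f=7, (3,0) g=2 f=7, (4,0) g=1 f=7, (5,1) g=1 f=7]
step 2: expand (2,1) (f=7, h=5) → closed; open now [(1,1) g=3 f=9, (2,2) g=3 f=7, (3,0) g=2 f=7, (4,0) g=1 f=7, (5,1) g=1 f=7]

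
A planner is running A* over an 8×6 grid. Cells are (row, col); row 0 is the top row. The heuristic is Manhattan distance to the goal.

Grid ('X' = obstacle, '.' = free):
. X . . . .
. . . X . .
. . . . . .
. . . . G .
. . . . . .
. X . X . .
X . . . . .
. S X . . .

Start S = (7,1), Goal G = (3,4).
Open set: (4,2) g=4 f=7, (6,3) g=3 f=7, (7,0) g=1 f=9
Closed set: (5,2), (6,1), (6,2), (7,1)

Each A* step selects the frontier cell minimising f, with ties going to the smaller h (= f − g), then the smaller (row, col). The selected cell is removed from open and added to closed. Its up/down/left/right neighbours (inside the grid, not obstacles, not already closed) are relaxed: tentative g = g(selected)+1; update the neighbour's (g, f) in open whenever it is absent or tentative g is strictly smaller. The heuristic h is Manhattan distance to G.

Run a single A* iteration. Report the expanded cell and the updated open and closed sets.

expanded=(4,2); open=[(3,2) g=5 f=7, (4,1) g=5 f=9, (4,3) g=5 f=7, (6,3) g=3 f=7, (7,0) g=1 f=9]; closed=[(4,2), (5,2), (6,1), (6,2), (7,1)]

step 1: expand (4,2) (f=7, h=3) → closed; open now [(3,2) g=5 f=7, (4,1) g=5 f=9, (4,3) g=5 f=7, (6,3) g=3 f=7, (7,0) g=1 f=9]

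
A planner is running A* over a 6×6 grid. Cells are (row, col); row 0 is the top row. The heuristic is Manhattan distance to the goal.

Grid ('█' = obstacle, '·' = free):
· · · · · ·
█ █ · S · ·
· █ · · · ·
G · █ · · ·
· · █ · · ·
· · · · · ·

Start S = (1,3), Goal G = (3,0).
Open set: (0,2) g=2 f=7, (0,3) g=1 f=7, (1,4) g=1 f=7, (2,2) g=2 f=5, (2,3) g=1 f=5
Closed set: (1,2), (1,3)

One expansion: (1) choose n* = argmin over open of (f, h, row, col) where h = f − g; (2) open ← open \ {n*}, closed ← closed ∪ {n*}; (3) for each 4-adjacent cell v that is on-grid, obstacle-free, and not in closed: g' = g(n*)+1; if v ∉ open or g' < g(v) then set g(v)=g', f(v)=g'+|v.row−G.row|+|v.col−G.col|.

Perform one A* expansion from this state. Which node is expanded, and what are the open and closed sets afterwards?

expanded=(2,2); open=[(0,2) g=2 f=7, (0,3) g=1 f=7, (1,4) g=1 f=7, (2,3) g=1 f=5]; closed=[(1,2), (1,3), (2,2)]

step 1: expand (2,2) (f=5, h=3) → closed; open now [(0,2) g=2 f=7, (0,3) g=1 f=7, (1,4) g=1 f=7, (2,3) g=1 f=5]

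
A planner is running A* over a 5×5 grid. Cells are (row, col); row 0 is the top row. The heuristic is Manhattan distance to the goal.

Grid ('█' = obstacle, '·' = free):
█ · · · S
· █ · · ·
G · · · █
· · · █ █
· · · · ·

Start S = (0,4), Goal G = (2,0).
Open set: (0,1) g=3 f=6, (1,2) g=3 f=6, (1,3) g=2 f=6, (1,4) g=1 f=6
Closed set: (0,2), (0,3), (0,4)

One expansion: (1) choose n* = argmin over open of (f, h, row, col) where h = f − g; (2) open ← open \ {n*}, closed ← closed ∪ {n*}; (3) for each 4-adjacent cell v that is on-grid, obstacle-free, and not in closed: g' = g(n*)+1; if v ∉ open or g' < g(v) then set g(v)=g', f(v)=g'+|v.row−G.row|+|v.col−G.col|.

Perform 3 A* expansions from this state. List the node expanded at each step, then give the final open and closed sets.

order=[(0,1) → (1,2) → (2,2)]; open=[(1,3) g=2 f=6, (1,4) g=1 f=6, (2,1) g=5 f=6, (2,3) g=5 f=8, (3,2) g=5 f=8]; closed=[(0,1), (0,2), (0,3), (0,4), (1,2), (2,2)]

step 1: expand (0,1) (f=6, h=3) → closed; open now [(1,2) g=3 f=6, (1,3) g=2 f=6, (1,4) g=1 f=6]
step 2: expand (1,2) (f=6, h=3) → closed; open now [(1,3) g=2 f=6, (1,4) g=1 f=6, (2,2) g=4 f=6]
step 3: expand (2,2) (f=6, h=2) → closed; open now [(1,3) g=2 f=6, (1,4) g=1 f=6, (2,1) g=5 f=6, (2,3) g=5 f=8, (3,2) g=5 f=8]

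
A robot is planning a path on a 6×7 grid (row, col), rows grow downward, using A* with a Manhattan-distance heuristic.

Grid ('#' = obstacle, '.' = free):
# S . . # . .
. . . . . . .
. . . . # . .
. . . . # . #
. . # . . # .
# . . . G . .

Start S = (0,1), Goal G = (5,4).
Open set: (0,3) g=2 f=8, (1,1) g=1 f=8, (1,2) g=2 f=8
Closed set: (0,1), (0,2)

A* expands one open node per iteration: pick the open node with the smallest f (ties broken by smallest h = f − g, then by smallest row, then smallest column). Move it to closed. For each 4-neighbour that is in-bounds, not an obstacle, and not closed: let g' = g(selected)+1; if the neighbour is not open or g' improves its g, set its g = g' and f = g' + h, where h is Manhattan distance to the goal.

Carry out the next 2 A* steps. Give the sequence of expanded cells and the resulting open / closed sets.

order=[(0,3) → (1,3)]; open=[(1,1) g=1 f=8, (1,2) g=2 f=8, (1,4) g=4 f=8, (2,3) g=4 f=8]; closed=[(0,1), (0,2), (0,3), (1,3)]

step 1: expand (0,3) (f=8, h=6) → closed; open now [(1,1) g=1 f=8, (1,2) g=2 f=8, (1,3) g=3 f=8]
step 2: expand (1,3) (f=8, h=5) → closed; open now [(1,1) g=1 f=8, (1,2) g=2 f=8, (1,4) g=4 f=8, (2,3) g=4 f=8]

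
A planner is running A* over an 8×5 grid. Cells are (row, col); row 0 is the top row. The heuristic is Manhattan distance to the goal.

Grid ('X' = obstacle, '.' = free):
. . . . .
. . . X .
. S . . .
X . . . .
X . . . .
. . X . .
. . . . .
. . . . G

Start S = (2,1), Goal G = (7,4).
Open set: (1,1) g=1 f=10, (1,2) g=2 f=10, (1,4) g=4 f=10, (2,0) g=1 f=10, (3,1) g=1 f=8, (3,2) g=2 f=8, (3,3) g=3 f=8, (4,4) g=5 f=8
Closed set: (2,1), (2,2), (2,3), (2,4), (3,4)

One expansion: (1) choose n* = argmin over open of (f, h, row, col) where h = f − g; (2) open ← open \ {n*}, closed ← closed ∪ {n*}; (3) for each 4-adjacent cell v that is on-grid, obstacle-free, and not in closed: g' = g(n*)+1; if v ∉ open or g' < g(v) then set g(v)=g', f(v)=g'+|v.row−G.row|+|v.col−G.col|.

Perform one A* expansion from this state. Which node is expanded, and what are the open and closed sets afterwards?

expanded=(4,4); open=[(1,1) g=1 f=10, (1,2) g=2 f=10, (1,4) g=4 f=10, (2,0) g=1 f=10, (3,1) g=1 f=8, (3,2) g=2 f=8, (3,3) g=3 f=8, (4,3) g=6 f=10, (5,4) g=6 f=8]; closed=[(2,1), (2,2), (2,3), (2,4), (3,4), (4,4)]

step 1: expand (4,4) (f=8, h=3) → closed; open now [(1,1) g=1 f=10, (1,2) g=2 f=10, (1,4) g=4 f=10, (2,0) g=1 f=10, (3,1) g=1 f=8, (3,2) g=2 f=8, (3,3) g=3 f=8, (4,3) g=6 f=10, (5,4) g=6 f=8]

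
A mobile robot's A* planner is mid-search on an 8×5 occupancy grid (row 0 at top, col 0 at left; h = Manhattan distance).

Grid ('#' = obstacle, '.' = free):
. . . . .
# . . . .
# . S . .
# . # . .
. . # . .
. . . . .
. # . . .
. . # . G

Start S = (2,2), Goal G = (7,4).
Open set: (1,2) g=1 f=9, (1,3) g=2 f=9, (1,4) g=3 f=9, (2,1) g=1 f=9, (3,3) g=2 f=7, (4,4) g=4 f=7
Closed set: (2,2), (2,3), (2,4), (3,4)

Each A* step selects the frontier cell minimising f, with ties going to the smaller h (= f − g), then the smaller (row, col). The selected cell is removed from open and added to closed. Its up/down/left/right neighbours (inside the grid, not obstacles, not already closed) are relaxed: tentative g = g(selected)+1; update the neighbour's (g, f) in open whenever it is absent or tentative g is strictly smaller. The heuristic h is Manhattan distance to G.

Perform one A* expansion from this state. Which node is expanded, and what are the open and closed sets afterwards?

expanded=(4,4); open=[(1,2) g=1 f=9, (1,3) g=2 f=9, (1,4) g=3 f=9, (2,1) g=1 f=9, (3,3) g=2 f=7, (4,3) g=5 f=9, (5,4) g=5 f=7]; closed=[(2,2), (2,3), (2,4), (3,4), (4,4)]

step 1: expand (4,4) (f=7, h=3) → closed; open now [(1,2) g=1 f=9, (1,3) g=2 f=9, (1,4) g=3 f=9, (2,1) g=1 f=9, (3,3) g=2 f=7, (4,3) g=5 f=9, (5,4) g=5 f=7]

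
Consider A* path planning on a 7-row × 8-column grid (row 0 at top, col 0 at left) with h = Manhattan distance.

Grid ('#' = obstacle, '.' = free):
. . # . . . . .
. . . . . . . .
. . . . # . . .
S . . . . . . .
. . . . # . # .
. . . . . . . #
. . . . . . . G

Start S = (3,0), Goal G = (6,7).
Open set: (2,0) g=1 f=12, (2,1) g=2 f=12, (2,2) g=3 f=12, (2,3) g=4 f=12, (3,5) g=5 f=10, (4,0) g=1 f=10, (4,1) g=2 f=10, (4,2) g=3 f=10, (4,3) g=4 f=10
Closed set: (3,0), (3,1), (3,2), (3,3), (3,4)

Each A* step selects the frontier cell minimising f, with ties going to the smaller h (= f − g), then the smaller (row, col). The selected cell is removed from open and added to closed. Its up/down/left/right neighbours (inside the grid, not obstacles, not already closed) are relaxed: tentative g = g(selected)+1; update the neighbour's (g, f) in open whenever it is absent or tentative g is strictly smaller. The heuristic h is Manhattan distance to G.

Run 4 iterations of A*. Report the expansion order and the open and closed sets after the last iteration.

order=[(3,5) → (3,6) → (3,7) → (4,7)]; open=[(2,0) g=1 f=12, (2,1) g=2 f=12, (2,2) g=3 f=12, (2,3) g=4 f=12, (2,5) g=6 f=12, (2,6) g=7 f=12, (2,7) g=8 f=12, (4,0) g=1 f=10, (4,1) g=2 f=10, (4,2) g=3 f=10, (4,3) g=4 f=10, (4,5) g=6 f=10]; closed=[(3,0), (3,1), (3,2), (3,3), (3,4), (3,5), (3,6), (3,7), (4,7)]

step 1: expand (3,5) (f=10, h=5) → closed; open now [(2,0) g=1 f=12, (2,1) g=2 f=12, (2,2) g=3 f=12, (2,3) g=4 f=12, (2,5) g=6 f=12, (3,6) g=6 f=10, (4,0) g=1 f=10, (4,1) g=2 f=10, (4,2) g=3 f=10, (4,3) g=4 f=10, (4,5) g=6 f=10]
step 2: expand (3,6) (f=10, h=4) → closed; open now [(2,0) g=1 f=12, (2,1) g=2 f=12, (2,2) g=3 f=12, (2,3) g=4 f=12, (2,5) g=6 f=12, (2,6) g=7 f=12, (3,7) g=7 f=10, (4,0) g=1 f=10, (4,1) g=2 f=10, (4,2) g=3 f=10, (4,3) g=4 f=10, (4,5) g=6 f=10]
step 3: expand (3,7) (f=10, h=3) → closed; open now [(2,0) g=1 f=12, (2,1) g=2 f=12, (2,2) g=3 f=12, (2,3) g=4 f=12, (2,5) g=6 f=12, (2,6) g=7 f=12, (2,7) g=8 f=12, (4,0) g=1 f=10, (4,1) g=2 f=10, (4,2) g=3 f=10, (4,3) g=4 f=10, (4,5) g=6 f=10, (4,7) g=8 f=10]
step 4: expand (4,7) (f=10, h=2) → closed; open now [(2,0) g=1 f=12, (2,1) g=2 f=12, (2,2) g=3 f=12, (2,3) g=4 f=12, (2,5) g=6 f=12, (2,6) g=7 f=12, (2,7) g=8 f=12, (4,0) g=1 f=10, (4,1) g=2 f=10, (4,2) g=3 f=10, (4,3) g=4 f=10, (4,5) g=6 f=10]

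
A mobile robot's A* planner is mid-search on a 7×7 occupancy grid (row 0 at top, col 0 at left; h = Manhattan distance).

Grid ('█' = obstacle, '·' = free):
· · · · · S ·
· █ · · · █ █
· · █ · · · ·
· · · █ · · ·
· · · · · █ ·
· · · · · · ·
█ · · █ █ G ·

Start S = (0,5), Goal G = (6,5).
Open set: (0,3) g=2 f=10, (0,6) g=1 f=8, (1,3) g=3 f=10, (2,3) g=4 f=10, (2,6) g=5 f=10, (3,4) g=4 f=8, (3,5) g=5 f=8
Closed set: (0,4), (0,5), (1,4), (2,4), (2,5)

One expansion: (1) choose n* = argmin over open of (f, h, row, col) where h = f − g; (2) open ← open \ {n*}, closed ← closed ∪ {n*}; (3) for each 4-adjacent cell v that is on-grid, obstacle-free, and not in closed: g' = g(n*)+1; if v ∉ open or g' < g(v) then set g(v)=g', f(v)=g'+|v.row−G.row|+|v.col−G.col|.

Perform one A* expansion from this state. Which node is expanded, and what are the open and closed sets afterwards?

step 1: expand (3,5) (f=8, h=3) → closed; open now [(0,3) g=2 f=10, (0,6) g=1 f=8, (1,3) g=3 f=10, (2,3) g=4 f=10, (2,6) g=5 f=10, (3,4) g=4 f=8, (3,6) g=6 f=10]

expanded=(3,5); open=[(0,3) g=2 f=10, (0,6) g=1 f=8, (1,3) g=3 f=10, (2,3) g=4 f=10, (2,6) g=5 f=10, (3,4) g=4 f=8, (3,6) g=6 f=10]; closed=[(0,4), (0,5), (1,4), (2,4), (2,5), (3,5)]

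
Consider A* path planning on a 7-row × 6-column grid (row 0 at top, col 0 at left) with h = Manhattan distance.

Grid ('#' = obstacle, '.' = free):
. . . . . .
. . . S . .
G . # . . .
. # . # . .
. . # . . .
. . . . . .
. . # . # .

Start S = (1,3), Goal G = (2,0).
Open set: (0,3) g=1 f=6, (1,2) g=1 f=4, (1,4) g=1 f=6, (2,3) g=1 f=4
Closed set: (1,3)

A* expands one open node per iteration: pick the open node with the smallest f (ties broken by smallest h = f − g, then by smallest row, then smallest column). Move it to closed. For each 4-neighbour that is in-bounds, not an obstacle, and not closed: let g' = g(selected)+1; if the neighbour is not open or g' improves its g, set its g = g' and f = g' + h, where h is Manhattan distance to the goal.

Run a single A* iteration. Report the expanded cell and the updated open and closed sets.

expanded=(1,2); open=[(0,2) g=2 f=6, (0,3) g=1 f=6, (1,1) g=2 f=4, (1,4) g=1 f=6, (2,3) g=1 f=4]; closed=[(1,2), (1,3)]

step 1: expand (1,2) (f=4, h=3) → closed; open now [(0,2) g=2 f=6, (0,3) g=1 f=6, (1,1) g=2 f=4, (1,4) g=1 f=6, (2,3) g=1 f=4]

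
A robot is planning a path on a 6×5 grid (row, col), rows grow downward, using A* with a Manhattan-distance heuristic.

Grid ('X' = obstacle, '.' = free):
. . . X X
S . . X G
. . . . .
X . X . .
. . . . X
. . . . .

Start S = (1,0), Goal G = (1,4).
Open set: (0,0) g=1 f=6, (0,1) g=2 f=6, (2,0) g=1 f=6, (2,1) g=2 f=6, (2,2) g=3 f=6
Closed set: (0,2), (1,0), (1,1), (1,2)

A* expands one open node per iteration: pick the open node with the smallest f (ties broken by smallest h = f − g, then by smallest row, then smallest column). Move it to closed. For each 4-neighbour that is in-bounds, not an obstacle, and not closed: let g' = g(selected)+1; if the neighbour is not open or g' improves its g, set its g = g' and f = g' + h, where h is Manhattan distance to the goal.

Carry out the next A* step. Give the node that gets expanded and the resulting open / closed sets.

expanded=(2,2); open=[(0,0) g=1 f=6, (0,1) g=2 f=6, (2,0) g=1 f=6, (2,1) g=2 f=6, (2,3) g=4 f=6]; closed=[(0,2), (1,0), (1,1), (1,2), (2,2)]

step 1: expand (2,2) (f=6, h=3) → closed; open now [(0,0) g=1 f=6, (0,1) g=2 f=6, (2,0) g=1 f=6, (2,1) g=2 f=6, (2,3) g=4 f=6]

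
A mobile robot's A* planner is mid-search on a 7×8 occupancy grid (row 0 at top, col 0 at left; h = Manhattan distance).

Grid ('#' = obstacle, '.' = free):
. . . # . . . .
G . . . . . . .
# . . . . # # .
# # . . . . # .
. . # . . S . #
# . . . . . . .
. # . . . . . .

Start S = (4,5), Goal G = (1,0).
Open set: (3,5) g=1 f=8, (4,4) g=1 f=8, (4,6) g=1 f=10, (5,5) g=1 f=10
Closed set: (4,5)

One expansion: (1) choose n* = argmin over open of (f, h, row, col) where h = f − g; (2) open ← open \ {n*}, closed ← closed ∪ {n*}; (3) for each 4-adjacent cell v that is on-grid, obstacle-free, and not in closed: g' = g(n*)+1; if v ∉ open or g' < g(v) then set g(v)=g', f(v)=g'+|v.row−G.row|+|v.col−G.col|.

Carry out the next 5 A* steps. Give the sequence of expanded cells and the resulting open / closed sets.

step 1: expand (3,5) (f=8, h=7) → closed; open now [(3,4) g=2 f=8, (4,4) g=1 f=8, (4,6) g=1 f=10, (5,5) g=1 f=10]
step 2: expand (3,4) (f=8, h=6) → closed; open now [(2,4) g=3 f=8, (3,3) g=3 f=8, (4,4) g=1 f=8, (4,6) g=1 f=10, (5,5) g=1 f=10]
step 3: expand (2,4) (f=8, h=5) → closed; open now [(1,4) g=4 f=8, (2,3) g=4 f=8, (3,3) g=3 f=8, (4,4) g=1 f=8, (4,6) g=1 f=10, (5,5) g=1 f=10]
step 4: expand (1,4) (f=8, h=4) → closed; open now [(0,4) g=5 f=10, (1,3) g=5 f=8, (1,5) g=5 f=10, (2,3) g=4 f=8, (3,3) g=3 f=8, (4,4) g=1 f=8, (4,6) g=1 f=10, (5,5) g=1 f=10]
step 5: expand (1,3) (f=8, h=3) → closed; open now [(0,4) g=5 f=10, (1,2) g=6 f=8, (1,5) g=5 f=10, (2,3) g=4 f=8, (3,3) g=3 f=8, (4,4) g=1 f=8, (4,6) g=1 f=10, (5,5) g=1 f=10]

order=[(3,5) → (3,4) → (2,4) → (1,4) → (1,3)]; open=[(0,4) g=5 f=10, (1,2) g=6 f=8, (1,5) g=5 f=10, (2,3) g=4 f=8, (3,3) g=3 f=8, (4,4) g=1 f=8, (4,6) g=1 f=10, (5,5) g=1 f=10]; closed=[(1,3), (1,4), (2,4), (3,4), (3,5), (4,5)]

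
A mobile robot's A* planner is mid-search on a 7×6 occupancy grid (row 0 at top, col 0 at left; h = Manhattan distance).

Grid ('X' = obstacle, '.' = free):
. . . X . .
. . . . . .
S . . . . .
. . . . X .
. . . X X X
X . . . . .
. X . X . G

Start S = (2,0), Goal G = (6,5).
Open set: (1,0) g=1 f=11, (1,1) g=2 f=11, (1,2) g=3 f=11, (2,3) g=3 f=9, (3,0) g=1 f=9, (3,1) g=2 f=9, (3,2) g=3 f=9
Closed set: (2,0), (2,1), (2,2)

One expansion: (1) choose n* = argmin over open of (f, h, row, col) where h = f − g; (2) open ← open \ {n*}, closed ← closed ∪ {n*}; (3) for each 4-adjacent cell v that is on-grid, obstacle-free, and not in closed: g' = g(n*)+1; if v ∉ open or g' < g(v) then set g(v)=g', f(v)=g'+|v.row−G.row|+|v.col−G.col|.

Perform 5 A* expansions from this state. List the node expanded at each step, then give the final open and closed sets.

step 1: expand (2,3) (f=9, h=6) → closed; open now [(1,0) g=1 f=11, (1,1) g=2 f=11, (1,2) g=3 f=11, (1,3) g=4 f=11, (2,4) g=4 f=9, (3,0) g=1 f=9, (3,1) g=2 f=9, (3,2) g=3 f=9, (3,3) g=4 f=9]
step 2: expand (2,4) (f=9, h=5) → closed; open now [(1,0) g=1 f=11, (1,1) g=2 f=11, (1,2) g=3 f=11, (1,3) g=4 f=11, (1,4) g=5 f=11, (2,5) g=5 f=9, (3,0) g=1 f=9, (3,1) g=2 f=9, (3,2) g=3 f=9, (3,3) g=4 f=9]
step 3: expand (2,5) (f=9, h=4) → closed; open now [(1,0) g=1 f=11, (1,1) g=2 f=11, (1,2) g=3 f=11, (1,3) g=4 f=11, (1,4) g=5 f=11, (1,5) g=6 f=11, (3,0) g=1 f=9, (3,1) g=2 f=9, (3,2) g=3 f=9, (3,3) g=4 f=9, (3,5) g=6 f=9]
step 4: expand (3,5) (f=9, h=3) → closed; open now [(1,0) g=1 f=11, (1,1) g=2 f=11, (1,2) g=3 f=11, (1,3) g=4 f=11, (1,4) g=5 f=11, (1,5) g=6 f=11, (3,0) g=1 f=9, (3,1) g=2 f=9, (3,2) g=3 f=9, (3,3) g=4 f=9]
step 5: expand (3,3) (f=9, h=5) → closed; open now [(1,0) g=1 f=11, (1,1) g=2 f=11, (1,2) g=3 f=11, (1,3) g=4 f=11, (1,4) g=5 f=11, (1,5) g=6 f=11, (3,0) g=1 f=9, (3,1) g=2 f=9, (3,2) g=3 f=9]

order=[(2,3) → (2,4) → (2,5) → (3,5) → (3,3)]; open=[(1,0) g=1 f=11, (1,1) g=2 f=11, (1,2) g=3 f=11, (1,3) g=4 f=11, (1,4) g=5 f=11, (1,5) g=6 f=11, (3,0) g=1 f=9, (3,1) g=2 f=9, (3,2) g=3 f=9]; closed=[(2,0), (2,1), (2,2), (2,3), (2,4), (2,5), (3,3), (3,5)]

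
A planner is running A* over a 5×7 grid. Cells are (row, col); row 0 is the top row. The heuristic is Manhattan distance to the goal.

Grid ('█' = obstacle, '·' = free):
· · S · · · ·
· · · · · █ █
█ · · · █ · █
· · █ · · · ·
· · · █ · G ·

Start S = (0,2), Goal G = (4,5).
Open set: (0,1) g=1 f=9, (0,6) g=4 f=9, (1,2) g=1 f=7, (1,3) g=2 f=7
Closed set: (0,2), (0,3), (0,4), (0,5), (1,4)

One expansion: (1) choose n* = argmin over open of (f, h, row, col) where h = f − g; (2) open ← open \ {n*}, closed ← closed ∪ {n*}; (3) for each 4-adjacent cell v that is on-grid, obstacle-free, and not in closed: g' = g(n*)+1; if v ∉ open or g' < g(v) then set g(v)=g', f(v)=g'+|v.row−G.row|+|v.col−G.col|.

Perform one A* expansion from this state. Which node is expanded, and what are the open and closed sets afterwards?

expanded=(1,3); open=[(0,1) g=1 f=9, (0,6) g=4 f=9, (1,2) g=1 f=7, (2,3) g=3 f=7]; closed=[(0,2), (0,3), (0,4), (0,5), (1,3), (1,4)]

step 1: expand (1,3) (f=7, h=5) → closed; open now [(0,1) g=1 f=9, (0,6) g=4 f=9, (1,2) g=1 f=7, (2,3) g=3 f=7]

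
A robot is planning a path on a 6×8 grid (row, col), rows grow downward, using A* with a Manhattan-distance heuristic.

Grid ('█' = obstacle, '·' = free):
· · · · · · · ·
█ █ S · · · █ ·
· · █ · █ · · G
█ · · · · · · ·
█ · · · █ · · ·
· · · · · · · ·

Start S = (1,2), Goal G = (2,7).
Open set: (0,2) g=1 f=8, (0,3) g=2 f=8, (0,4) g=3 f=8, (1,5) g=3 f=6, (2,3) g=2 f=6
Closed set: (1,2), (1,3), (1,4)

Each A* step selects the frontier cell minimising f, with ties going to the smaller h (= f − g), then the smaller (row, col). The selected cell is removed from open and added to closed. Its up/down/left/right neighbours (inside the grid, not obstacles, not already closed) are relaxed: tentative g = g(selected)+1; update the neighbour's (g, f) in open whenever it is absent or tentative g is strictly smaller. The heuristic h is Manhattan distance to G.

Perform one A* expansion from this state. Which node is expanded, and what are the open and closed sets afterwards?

expanded=(1,5); open=[(0,2) g=1 f=8, (0,3) g=2 f=8, (0,4) g=3 f=8, (0,5) g=4 f=8, (2,3) g=2 f=6, (2,5) g=4 f=6]; closed=[(1,2), (1,3), (1,4), (1,5)]

step 1: expand (1,5) (f=6, h=3) → closed; open now [(0,2) g=1 f=8, (0,3) g=2 f=8, (0,4) g=3 f=8, (0,5) g=4 f=8, (2,3) g=2 f=6, (2,5) g=4 f=6]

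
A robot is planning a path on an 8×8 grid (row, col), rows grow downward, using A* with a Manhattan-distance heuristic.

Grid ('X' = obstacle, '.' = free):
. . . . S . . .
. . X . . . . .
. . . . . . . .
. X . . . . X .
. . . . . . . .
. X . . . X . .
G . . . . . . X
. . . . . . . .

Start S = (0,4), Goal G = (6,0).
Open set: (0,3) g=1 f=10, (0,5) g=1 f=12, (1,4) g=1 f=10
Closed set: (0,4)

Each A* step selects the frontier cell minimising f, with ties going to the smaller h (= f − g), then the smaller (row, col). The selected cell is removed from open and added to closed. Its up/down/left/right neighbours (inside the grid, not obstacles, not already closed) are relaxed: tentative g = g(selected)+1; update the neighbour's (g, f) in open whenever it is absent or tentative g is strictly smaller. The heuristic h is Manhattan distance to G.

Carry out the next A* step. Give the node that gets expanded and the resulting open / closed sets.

expanded=(0,3); open=[(0,2) g=2 f=10, (0,5) g=1 f=12, (1,3) g=2 f=10, (1,4) g=1 f=10]; closed=[(0,3), (0,4)]

step 1: expand (0,3) (f=10, h=9) → closed; open now [(0,2) g=2 f=10, (0,5) g=1 f=12, (1,3) g=2 f=10, (1,4) g=1 f=10]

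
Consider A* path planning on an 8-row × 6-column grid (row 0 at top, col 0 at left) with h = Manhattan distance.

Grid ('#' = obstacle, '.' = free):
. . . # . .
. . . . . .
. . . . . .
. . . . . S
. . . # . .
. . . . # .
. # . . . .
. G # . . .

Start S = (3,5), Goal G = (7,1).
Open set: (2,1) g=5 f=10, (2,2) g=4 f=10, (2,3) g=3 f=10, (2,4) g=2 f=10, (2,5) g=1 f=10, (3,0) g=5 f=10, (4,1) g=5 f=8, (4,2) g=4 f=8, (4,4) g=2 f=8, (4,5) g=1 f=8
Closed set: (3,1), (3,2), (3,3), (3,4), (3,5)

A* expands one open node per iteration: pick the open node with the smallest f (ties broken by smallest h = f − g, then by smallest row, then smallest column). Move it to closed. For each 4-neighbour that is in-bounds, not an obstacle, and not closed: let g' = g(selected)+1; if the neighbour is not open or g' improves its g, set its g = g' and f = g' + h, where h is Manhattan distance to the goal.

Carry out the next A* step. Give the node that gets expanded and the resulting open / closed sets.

expanded=(4,1); open=[(2,1) g=5 f=10, (2,2) g=4 f=10, (2,3) g=3 f=10, (2,4) g=2 f=10, (2,5) g=1 f=10, (3,0) g=5 f=10, (4,0) g=6 f=10, (4,2) g=4 f=8, (4,4) g=2 f=8, (4,5) g=1 f=8, (5,1) g=6 f=8]; closed=[(3,1), (3,2), (3,3), (3,4), (3,5), (4,1)]

step 1: expand (4,1) (f=8, h=3) → closed; open now [(2,1) g=5 f=10, (2,2) g=4 f=10, (2,3) g=3 f=10, (2,4) g=2 f=10, (2,5) g=1 f=10, (3,0) g=5 f=10, (4,0) g=6 f=10, (4,2) g=4 f=8, (4,4) g=2 f=8, (4,5) g=1 f=8, (5,1) g=6 f=8]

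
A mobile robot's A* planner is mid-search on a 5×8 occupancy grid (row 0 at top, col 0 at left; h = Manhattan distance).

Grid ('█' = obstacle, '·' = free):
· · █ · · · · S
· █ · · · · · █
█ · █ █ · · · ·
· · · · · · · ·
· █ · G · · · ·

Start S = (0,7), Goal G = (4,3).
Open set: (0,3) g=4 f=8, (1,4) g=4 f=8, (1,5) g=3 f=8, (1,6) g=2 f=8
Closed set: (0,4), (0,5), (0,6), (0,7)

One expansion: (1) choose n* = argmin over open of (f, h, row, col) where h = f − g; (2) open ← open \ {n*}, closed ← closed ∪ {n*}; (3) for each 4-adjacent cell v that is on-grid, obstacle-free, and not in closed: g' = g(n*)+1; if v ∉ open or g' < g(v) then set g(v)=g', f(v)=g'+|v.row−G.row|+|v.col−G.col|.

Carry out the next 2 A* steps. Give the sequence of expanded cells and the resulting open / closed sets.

order=[(0,3) → (1,3)]; open=[(1,2) g=6 f=10, (1,4) g=4 f=8, (1,5) g=3 f=8, (1,6) g=2 f=8]; closed=[(0,3), (0,4), (0,5), (0,6), (0,7), (1,3)]

step 1: expand (0,3) (f=8, h=4) → closed; open now [(1,3) g=5 f=8, (1,4) g=4 f=8, (1,5) g=3 f=8, (1,6) g=2 f=8]
step 2: expand (1,3) (f=8, h=3) → closed; open now [(1,2) g=6 f=10, (1,4) g=4 f=8, (1,5) g=3 f=8, (1,6) g=2 f=8]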